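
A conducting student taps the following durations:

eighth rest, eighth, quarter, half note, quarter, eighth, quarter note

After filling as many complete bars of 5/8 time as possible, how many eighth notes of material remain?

3

One bar of 5/8 = 5 eighth notes.
In eighth notes: eighth rest = 1; eighth = 1; quarter = 2; half note = 4; quarter = 2; eighth = 1; quarter note = 2.
Sum: 1 + 1 + 2 + 4 + 2 + 1 + 2 = 13.
13 ÷ 5 = 2 complete bars with 3 eighth notes remaining.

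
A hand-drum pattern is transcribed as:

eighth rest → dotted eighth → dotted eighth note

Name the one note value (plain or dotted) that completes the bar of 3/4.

The bar of 3/4 = 12 sixteenth notes.
Convert each value to sixteenth notes: eighth rest = 2; dotted eighth = 3; dotted eighth note = 3.
Altogether 2 + 3 + 3 = 8.
Remaining: 12 − 8 = 4 sixteenth notes, which is a quarter note.

quarter note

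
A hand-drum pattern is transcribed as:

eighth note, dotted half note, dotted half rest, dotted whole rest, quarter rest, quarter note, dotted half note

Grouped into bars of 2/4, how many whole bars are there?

One bar of 2/4 = 4 eighth notes.
Express everything in eighth notes: eighth note = 1; dotted half note = 6; dotted half rest = 6; dotted whole rest = 12; quarter rest = 2; quarter note = 2; dotted half note = 6.
Altogether 1 + 6 + 6 + 12 + 2 + 2 + 6 = 35.
35 ÷ 4 = 8 complete bars with 3 left over.

8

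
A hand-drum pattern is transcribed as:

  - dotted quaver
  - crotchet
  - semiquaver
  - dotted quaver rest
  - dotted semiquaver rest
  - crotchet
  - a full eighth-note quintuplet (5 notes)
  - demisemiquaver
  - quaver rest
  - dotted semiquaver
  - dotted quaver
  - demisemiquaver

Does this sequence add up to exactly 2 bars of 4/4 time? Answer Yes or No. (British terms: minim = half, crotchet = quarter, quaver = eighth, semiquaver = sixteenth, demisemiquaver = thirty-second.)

Yes

One bar of 4/4 = 32 thirty-second notes, so 2 bars = 64.
In thirty-second notes: dotted quaver = 6; crotchet = 8; semiquaver = 2; dotted quaver rest = 6; dotted semiquaver rest = 3; crotchet = 8; a full eighth-note quintuplet (5 notes) (five quintuplet eighths span one half) = 16; demisemiquaver = 1; quaver rest = 4; dotted semiquaver = 3; dotted quaver = 6; demisemiquaver = 1.
Altogether 6 + 8 + 2 + 6 + 3 + 8 + 16 + 1 + 4 + 3 + 6 + 1 = 64.
64 equals 64, so the answer is Yes.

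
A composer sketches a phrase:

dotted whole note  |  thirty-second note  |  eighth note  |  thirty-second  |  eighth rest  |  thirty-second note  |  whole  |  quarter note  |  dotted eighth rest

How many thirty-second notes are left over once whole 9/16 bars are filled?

15

One bar of 9/16 = 18 thirty-second notes.
Working in thirty-second notes: dotted whole note = 48; thirty-second note = 1; eighth note = 4; thirty-second = 1; eighth rest = 4; thirty-second note = 1; whole = 32; quarter note = 8; dotted eighth rest = 6.
Adding: 48 + 1 + 4 + 1 + 4 + 1 + 32 + 8 + 6 = 105.
105 ÷ 18 = 5 complete bars with 15 thirty-second notes remaining.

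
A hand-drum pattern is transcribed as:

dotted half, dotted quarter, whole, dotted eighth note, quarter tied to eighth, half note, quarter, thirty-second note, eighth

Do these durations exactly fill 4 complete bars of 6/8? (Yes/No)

One bar of 6/8 = 24 thirty-second notes, so 4 bars = 96.
Convert each value to thirty-second notes: dotted half = 24; dotted quarter = 12; whole = 32; dotted eighth note = 6; quarter tied to eighth (quarter + eighth) = 12; half note = 16; quarter = 8; thirty-second note = 1; eighth = 4.
Sum: 24 + 12 + 32 + 6 + 12 + 16 + 8 + 1 + 4 = 115.
115 exceeds 96, so the answer is No.

No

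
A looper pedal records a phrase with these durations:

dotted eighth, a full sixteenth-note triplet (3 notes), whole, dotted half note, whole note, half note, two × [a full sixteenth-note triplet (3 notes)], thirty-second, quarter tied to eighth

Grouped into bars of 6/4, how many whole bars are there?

2

One bar of 6/4 = 48 thirty-second notes.
In thirty-second notes: dotted eighth = 6; a full sixteenth-note triplet (3 notes) (three triplet sixteenths span one eighth) = 4; whole = 32; dotted half note = 24; whole note = 32; half note = 16; a full sixteenth-note triplet (3 notes) (three triplet sixteenths span one eighth) = 4; a full sixteenth-note triplet (3 notes) (three triplet sixteenths span one eighth) = 4; thirty-second = 1; quarter tied to eighth (quarter + eighth) = 12.
Total: 6 + 4 + 32 + 24 + 32 + 16 + 4 + 4 + 1 + 12 = 135.
135 ÷ 48 = 2 complete bars with 39 left over.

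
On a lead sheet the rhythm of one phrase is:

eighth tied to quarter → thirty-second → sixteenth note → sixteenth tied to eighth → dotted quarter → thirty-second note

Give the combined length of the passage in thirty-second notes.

Convert each value to thirty-second notes: eighth tied to quarter (eighth + quarter) = 12; thirty-second = 1; sixteenth note = 2; sixteenth tied to eighth (sixteenth + eighth) = 6; dotted quarter = 12; thirty-second note = 1.
Sum: 12 + 1 + 2 + 6 + 12 + 1 = 34 thirty-second notes.

34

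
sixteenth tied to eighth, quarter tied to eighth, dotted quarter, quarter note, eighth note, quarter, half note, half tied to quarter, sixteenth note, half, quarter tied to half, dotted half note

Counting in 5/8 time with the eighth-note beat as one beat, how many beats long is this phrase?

39

One eighth-note beat = 2 sixteenth notes.
Each duration in sixteenth notes: sixteenth tied to eighth (sixteenth + eighth) = 3; quarter tied to eighth (quarter + eighth) = 6; dotted quarter = 6; quarter note = 4; eighth note = 2; quarter = 4; half note = 8; half tied to quarter (half + quarter) = 12; sixteenth note = 1; half = 8; quarter tied to half (quarter + half) = 12; dotted half note = 12.
Adding: 3 + 6 + 6 + 4 + 2 + 4 + 8 + 12 + 1 + 8 + 12 + 12 = 78.
78 ÷ 2 = 39 beats.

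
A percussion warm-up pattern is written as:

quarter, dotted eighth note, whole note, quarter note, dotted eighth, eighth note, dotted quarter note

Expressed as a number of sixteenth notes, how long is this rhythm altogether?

38

Working in sixteenth notes: quarter = 4; dotted eighth note = 3; whole note = 16; quarter note = 4; dotted eighth = 3; eighth note = 2; dotted quarter note = 6.
Altogether 4 + 3 + 16 + 4 + 3 + 2 + 6 = 38 sixteenth notes.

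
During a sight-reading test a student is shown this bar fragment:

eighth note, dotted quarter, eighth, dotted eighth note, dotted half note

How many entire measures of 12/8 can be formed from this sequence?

One bar of 12/8 = 24 sixteenth notes.
Each duration in sixteenth notes: eighth note = 2; dotted quarter = 6; eighth = 2; dotted eighth note = 3; dotted half note = 12.
Altogether 2 + 6 + 2 + 3 + 12 = 25.
25 ÷ 24 = 1 complete bar with 1 left over.

1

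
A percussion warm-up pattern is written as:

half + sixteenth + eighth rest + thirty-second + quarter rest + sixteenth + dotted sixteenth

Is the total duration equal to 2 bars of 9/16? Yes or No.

Yes

One bar of 9/16 = 18 thirty-second notes, so 2 bars = 36.
In thirty-second notes: half = 16; sixteenth = 2; eighth rest = 4; thirty-second = 1; quarter rest = 8; sixteenth = 2; dotted sixteenth = 3.
Sum: 16 + 2 + 4 + 1 + 8 + 2 + 3 = 36.
36 equals 36, so the answer is Yes.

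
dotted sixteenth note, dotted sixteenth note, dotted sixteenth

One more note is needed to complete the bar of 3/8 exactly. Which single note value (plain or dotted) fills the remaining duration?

dotted sixteenth note

The bar of 3/8 = 12 thirty-second notes.
Convert each value to thirty-second notes: dotted sixteenth note = 3; dotted sixteenth note = 3; dotted sixteenth = 3.
Adding: 3 + 3 + 3 = 9.
Remaining: 12 − 9 = 3 thirty-second notes, which is a dotted sixteenth note.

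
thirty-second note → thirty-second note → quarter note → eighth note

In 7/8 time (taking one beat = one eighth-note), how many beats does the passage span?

One eighth-note beat = 4 thirty-second notes.
Working in thirty-second notes: thirty-second note = 1; thirty-second note = 1; quarter note = 8; eighth note = 4.
Total: 1 + 1 + 8 + 4 = 14.
14 ÷ 4 = 3.5 beats.

3.5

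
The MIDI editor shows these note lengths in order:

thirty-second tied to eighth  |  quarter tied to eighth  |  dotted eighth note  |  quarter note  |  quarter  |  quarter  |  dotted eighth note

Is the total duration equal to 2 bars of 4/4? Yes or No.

No

One bar of 4/4 = 32 thirty-second notes, so 2 bars = 64.
Each duration in thirty-second notes: thirty-second tied to eighth (thirty-second + eighth) = 5; quarter tied to eighth (quarter + eighth) = 12; dotted eighth note = 6; quarter note = 8; quarter = 8; quarter = 8; dotted eighth note = 6.
Adding: 5 + 12 + 6 + 8 + 8 + 8 + 6 = 53.
53 falls short of 64, so the answer is No.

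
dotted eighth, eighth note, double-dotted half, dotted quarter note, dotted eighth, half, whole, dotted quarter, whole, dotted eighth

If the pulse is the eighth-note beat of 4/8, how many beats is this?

38.5

One eighth-note beat = 2 sixteenth notes.
Working in sixteenth notes: dotted eighth = 3; eighth note = 2; double-dotted half = 14; dotted quarter note = 6; dotted eighth = 3; half = 8; whole = 16; dotted quarter = 6; whole = 16; dotted eighth = 3.
Sum: 3 + 2 + 14 + 6 + 3 + 8 + 16 + 6 + 16 + 3 = 77.
77 ÷ 2 = 38.5 beats.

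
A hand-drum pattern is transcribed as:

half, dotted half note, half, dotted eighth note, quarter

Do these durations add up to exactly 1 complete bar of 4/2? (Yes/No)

One bar of 4/2 = 32 sixteenth notes.
Convert each value to sixteenth notes: half = 8; dotted half note = 12; half = 8; dotted eighth note = 3; quarter = 4.
Total: 8 + 12 + 8 + 3 + 4 = 35.
35 exceeds 32, so the answer is No.

No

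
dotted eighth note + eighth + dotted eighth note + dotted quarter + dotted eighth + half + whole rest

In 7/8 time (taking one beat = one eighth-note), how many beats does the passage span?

20.5

One eighth-note beat = 2 sixteenth notes.
Convert each value to sixteenth notes: dotted eighth note = 3; eighth = 2; dotted eighth note = 3; dotted quarter = 6; dotted eighth = 3; half = 8; whole rest = 16.
Adding: 3 + 2 + 3 + 6 + 3 + 8 + 16 = 41.
41 ÷ 2 = 20.5 beats.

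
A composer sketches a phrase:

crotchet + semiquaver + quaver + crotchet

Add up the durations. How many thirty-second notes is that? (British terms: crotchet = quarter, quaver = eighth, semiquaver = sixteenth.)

Working in thirty-second notes: crotchet = 8; semiquaver = 2; quaver = 4; crotchet = 8.
Total: 8 + 2 + 4 + 8 = 22 thirty-second notes.

22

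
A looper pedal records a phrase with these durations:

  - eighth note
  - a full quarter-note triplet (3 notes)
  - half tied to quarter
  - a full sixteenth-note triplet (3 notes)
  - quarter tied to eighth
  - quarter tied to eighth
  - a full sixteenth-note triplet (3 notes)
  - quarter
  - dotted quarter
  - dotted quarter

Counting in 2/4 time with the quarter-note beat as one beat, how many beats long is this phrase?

One quarter-note beat = 2 eighth notes.
Working in eighth notes: eighth note = 1; a full quarter-note triplet (3 notes) (three triplet quarters span one half) = 4; half tied to quarter (half + quarter) = 6; a full sixteenth-note triplet (3 notes) (three triplet sixteenths span one eighth) = 1; quarter tied to eighth (quarter + eighth) = 3; quarter tied to eighth (quarter + eighth) = 3; a full sixteenth-note triplet (3 notes) (three triplet sixteenths span one eighth) = 1; quarter = 2; dotted quarter = 3; dotted quarter = 3.
Total: 1 + 4 + 6 + 1 + 3 + 3 + 1 + 2 + 3 + 3 = 27.
27 ÷ 2 = 13.5 beats.

13.5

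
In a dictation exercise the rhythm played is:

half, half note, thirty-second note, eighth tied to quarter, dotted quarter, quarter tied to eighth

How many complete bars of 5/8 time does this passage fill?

3

One bar of 5/8 = 20 thirty-second notes.
Express everything in thirty-second notes: half = 16; half note = 16; thirty-second note = 1; eighth tied to quarter (eighth + quarter) = 12; dotted quarter = 12; quarter tied to eighth (quarter + eighth) = 12.
Total: 16 + 16 + 1 + 12 + 12 + 12 = 69.
69 ÷ 20 = 3 complete bars with 9 left over.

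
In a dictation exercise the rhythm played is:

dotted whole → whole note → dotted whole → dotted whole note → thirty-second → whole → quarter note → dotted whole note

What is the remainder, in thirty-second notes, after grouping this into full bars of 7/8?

13

One bar of 7/8 = 28 thirty-second notes.
Convert each value to thirty-second notes: dotted whole = 48; whole note = 32; dotted whole = 48; dotted whole note = 48; thirty-second = 1; whole = 32; quarter note = 8; dotted whole note = 48.
Total: 48 + 32 + 48 + 48 + 1 + 32 + 8 + 48 = 265.
265 ÷ 28 = 9 complete bars with 13 thirty-second notes remaining.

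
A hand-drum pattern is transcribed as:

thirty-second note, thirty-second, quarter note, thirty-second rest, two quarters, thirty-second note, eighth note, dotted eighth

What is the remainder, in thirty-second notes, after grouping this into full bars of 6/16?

One bar of 6/16 = 12 thirty-second notes.
Working in thirty-second notes: thirty-second note = 1; thirty-second = 1; quarter note = 8; thirty-second rest = 1; quarter = 8; quarter = 8; thirty-second note = 1; eighth note = 4; dotted eighth = 6.
Adding: 1 + 1 + 8 + 1 + 8 + 8 + 1 + 4 + 6 = 38.
38 ÷ 12 = 3 complete bars with 2 thirty-second notes remaining.

2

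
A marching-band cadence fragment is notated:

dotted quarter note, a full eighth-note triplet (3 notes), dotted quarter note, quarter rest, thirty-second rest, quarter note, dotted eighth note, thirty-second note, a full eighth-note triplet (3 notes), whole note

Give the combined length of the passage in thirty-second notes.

Express everything in thirty-second notes: dotted quarter note = 12; a full eighth-note triplet (3 notes) (three triplet eighths span one quarter) = 8; dotted quarter note = 12; quarter rest = 8; thirty-second rest = 1; quarter note = 8; dotted eighth note = 6; thirty-second note = 1; a full eighth-note triplet (3 notes) (three triplet eighths span one quarter) = 8; whole note = 32.
Altogether 12 + 8 + 12 + 8 + 1 + 8 + 6 + 1 + 8 + 32 = 96 thirty-second notes.

96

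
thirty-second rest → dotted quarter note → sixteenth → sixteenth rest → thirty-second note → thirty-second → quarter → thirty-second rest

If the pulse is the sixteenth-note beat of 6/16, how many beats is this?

14

One sixteenth-note beat = 2 thirty-second notes.
Working in thirty-second notes: thirty-second rest = 1; dotted quarter note = 12; sixteenth = 2; sixteenth rest = 2; thirty-second note = 1; thirty-second = 1; quarter = 8; thirty-second rest = 1.
Total: 1 + 12 + 2 + 2 + 1 + 1 + 8 + 1 = 28.
28 ÷ 2 = 14 beats.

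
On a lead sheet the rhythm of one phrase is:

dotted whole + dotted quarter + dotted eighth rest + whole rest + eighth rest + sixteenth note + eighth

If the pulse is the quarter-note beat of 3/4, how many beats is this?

One quarter-note beat = 4 sixteenth notes.
Each duration in sixteenth notes: dotted whole = 24; dotted quarter = 6; dotted eighth rest = 3; whole rest = 16; eighth rest = 2; sixteenth note = 1; eighth = 2.
Adding: 24 + 6 + 3 + 16 + 2 + 1 + 2 = 54.
54 ÷ 4 = 13.5 beats.

13.5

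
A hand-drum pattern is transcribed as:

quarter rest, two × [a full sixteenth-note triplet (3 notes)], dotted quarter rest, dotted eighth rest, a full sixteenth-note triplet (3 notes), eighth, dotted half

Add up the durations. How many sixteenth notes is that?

33

Convert each value to sixteenth notes: quarter rest = 4; a full sixteenth-note triplet (3 notes) (three triplet sixteenths span one eighth) = 2; a full sixteenth-note triplet (3 notes) (three triplet sixteenths span one eighth) = 2; dotted quarter rest = 6; dotted eighth rest = 3; a full sixteenth-note triplet (3 notes) (three triplet sixteenths span one eighth) = 2; eighth = 2; dotted half = 12.
Sum: 4 + 2 + 2 + 6 + 3 + 2 + 2 + 12 = 33 sixteenth notes.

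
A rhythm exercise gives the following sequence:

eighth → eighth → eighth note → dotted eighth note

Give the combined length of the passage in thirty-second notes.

18

Each duration in thirty-second notes: eighth = 4; eighth = 4; eighth note = 4; dotted eighth note = 6.
Total: 4 + 4 + 4 + 6 = 18 thirty-second notes.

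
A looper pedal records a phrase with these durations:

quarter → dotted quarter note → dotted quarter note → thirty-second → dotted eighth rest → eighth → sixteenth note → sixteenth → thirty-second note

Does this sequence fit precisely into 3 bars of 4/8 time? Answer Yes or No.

Yes

One bar of 4/8 = 16 thirty-second notes, so 3 bars = 48.
Express everything in thirty-second notes: quarter = 8; dotted quarter note = 12; dotted quarter note = 12; thirty-second = 1; dotted eighth rest = 6; eighth = 4; sixteenth note = 2; sixteenth = 2; thirty-second note = 1.
Altogether 8 + 12 + 12 + 1 + 6 + 4 + 2 + 2 + 1 = 48.
48 equals 48, so the answer is Yes.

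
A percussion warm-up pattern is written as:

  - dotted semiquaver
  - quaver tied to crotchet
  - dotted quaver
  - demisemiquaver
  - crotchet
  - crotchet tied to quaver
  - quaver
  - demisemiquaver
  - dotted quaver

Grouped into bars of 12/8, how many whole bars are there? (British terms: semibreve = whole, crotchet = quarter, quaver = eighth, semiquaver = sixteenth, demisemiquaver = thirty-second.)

One bar of 12/8 = 48 thirty-second notes.
Working in thirty-second notes: dotted semiquaver = 3; quaver tied to crotchet (quaver + crotchet) = 12; dotted quaver = 6; demisemiquaver = 1; crotchet = 8; crotchet tied to quaver (crotchet + quaver) = 12; quaver = 4; demisemiquaver = 1; dotted quaver = 6.
Total: 3 + 12 + 6 + 1 + 8 + 12 + 4 + 1 + 6 = 53.
53 ÷ 48 = 1 complete bar with 5 left over.

1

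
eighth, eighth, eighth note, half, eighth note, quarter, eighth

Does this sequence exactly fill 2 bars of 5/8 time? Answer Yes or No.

No

One bar of 5/8 = 5 eighth notes, so 2 bars = 10.
Working in eighth notes: eighth = 1; eighth = 1; eighth note = 1; half = 4; eighth note = 1; quarter = 2; eighth = 1.
Altogether 1 + 1 + 1 + 4 + 1 + 2 + 1 = 11.
11 exceeds 10, so the answer is No.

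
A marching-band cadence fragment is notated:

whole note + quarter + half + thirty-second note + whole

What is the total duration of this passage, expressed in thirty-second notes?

89

Working in thirty-second notes: whole note = 32; quarter = 8; half = 16; thirty-second note = 1; whole = 32.
Altogether 32 + 8 + 16 + 1 + 32 = 89 thirty-second notes.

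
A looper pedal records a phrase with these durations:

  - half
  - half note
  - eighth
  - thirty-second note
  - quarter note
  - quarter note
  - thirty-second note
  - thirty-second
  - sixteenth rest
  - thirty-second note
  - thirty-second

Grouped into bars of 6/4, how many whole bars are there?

One bar of 6/4 = 48 thirty-second notes.
Express everything in thirty-second notes: half = 16; half note = 16; eighth = 4; thirty-second note = 1; quarter note = 8; quarter note = 8; thirty-second note = 1; thirty-second = 1; sixteenth rest = 2; thirty-second note = 1; thirty-second = 1.
Total: 16 + 16 + 4 + 1 + 8 + 8 + 1 + 1 + 2 + 1 + 1 = 59.
59 ÷ 48 = 1 complete bar with 11 left over.

1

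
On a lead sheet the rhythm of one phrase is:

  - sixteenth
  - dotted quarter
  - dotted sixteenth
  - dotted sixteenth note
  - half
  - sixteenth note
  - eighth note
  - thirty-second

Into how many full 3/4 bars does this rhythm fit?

One bar of 3/4 = 24 thirty-second notes.
Each duration in thirty-second notes: sixteenth = 2; dotted quarter = 12; dotted sixteenth = 3; dotted sixteenth note = 3; half = 16; sixteenth note = 2; eighth note = 4; thirty-second = 1.
Sum: 2 + 12 + 3 + 3 + 16 + 2 + 4 + 1 = 43.
43 ÷ 24 = 1 complete bar with 19 left over.

1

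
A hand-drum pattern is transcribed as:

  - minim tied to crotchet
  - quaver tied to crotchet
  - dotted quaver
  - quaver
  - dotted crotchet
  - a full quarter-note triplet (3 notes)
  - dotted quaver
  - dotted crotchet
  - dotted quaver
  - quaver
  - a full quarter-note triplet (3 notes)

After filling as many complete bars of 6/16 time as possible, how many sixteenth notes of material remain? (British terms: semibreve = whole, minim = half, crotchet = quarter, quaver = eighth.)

5

One bar of 6/16 = 6 sixteenth notes.
Convert each value to sixteenth notes: minim tied to crotchet (minim + crotchet) = 12; quaver tied to crotchet (quaver + crotchet) = 6; dotted quaver = 3; quaver = 2; dotted crotchet = 6; a full quarter-note triplet (3 notes) (three triplet quarters span one half) = 8; dotted quaver = 3; dotted crotchet = 6; dotted quaver = 3; quaver = 2; a full quarter-note triplet (3 notes) (three triplet quarters span one half) = 8.
Total: 12 + 6 + 3 + 2 + 6 + 8 + 3 + 6 + 3 + 2 + 8 = 59.
59 ÷ 6 = 9 complete bars with 5 sixteenth notes remaining.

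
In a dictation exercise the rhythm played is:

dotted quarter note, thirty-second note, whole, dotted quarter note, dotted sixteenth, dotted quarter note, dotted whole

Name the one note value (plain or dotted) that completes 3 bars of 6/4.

dotted half note

3 bars of 6/4 = 144 thirty-second notes.
Working in thirty-second notes: dotted quarter note = 12; thirty-second note = 1; whole = 32; dotted quarter note = 12; dotted sixteenth = 3; dotted quarter note = 12; dotted whole = 48.
Sum: 12 + 1 + 32 + 12 + 3 + 12 + 48 = 120.
Remaining: 144 − 120 = 24 thirty-second notes, which is a dotted half note.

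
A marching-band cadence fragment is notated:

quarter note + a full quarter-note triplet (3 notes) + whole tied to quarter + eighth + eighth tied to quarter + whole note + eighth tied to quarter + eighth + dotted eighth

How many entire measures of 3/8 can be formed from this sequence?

One bar of 3/8 = 6 sixteenth notes.
Convert each value to sixteenth notes: quarter note = 4; a full quarter-note triplet (3 notes) (three triplet quarters span one half) = 8; whole tied to quarter (whole + quarter) = 20; eighth = 2; eighth tied to quarter (eighth + quarter) = 6; whole note = 16; eighth tied to quarter (eighth + quarter) = 6; eighth = 2; dotted eighth = 3.
Sum: 4 + 8 + 20 + 2 + 6 + 16 + 6 + 2 + 3 = 67.
67 ÷ 6 = 11 complete bars with 1 left over.

11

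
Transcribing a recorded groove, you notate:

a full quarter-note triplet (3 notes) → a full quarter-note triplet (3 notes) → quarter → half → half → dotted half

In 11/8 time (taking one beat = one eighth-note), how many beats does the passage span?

24

One eighth-note beat = 2 sixteenth notes.
Each duration in sixteenth notes: a full quarter-note triplet (3 notes) (three triplet quarters span one half) = 8; a full quarter-note triplet (3 notes) (three triplet quarters span one half) = 8; quarter = 4; half = 8; half = 8; dotted half = 12.
Altogether 8 + 8 + 4 + 8 + 8 + 12 = 48.
48 ÷ 2 = 24 beats.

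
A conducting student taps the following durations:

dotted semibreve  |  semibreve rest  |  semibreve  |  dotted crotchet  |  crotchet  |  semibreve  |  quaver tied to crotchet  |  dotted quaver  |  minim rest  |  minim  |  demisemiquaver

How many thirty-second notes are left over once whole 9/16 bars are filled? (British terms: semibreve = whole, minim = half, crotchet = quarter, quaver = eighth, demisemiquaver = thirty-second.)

One bar of 9/16 = 18 thirty-second notes.
Working in thirty-second notes: dotted semibreve = 48; semibreve rest = 32; semibreve = 32; dotted crotchet = 12; crotchet = 8; semibreve = 32; quaver tied to crotchet (quaver + crotchet) = 12; dotted quaver = 6; minim rest = 16; minim = 16; demisemiquaver = 1.
Sum: 48 + 32 + 32 + 12 + 8 + 32 + 12 + 6 + 16 + 16 + 1 = 215.
215 ÷ 18 = 11 complete bars with 17 thirty-second notes remaining.

17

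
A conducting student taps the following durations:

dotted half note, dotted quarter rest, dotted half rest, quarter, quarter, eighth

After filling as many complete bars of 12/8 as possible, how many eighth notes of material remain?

One bar of 12/8 = 12 eighth notes.
Convert each value to eighth notes: dotted half note = 6; dotted quarter rest = 3; dotted half rest = 6; quarter = 2; quarter = 2; eighth = 1.
Adding: 6 + 3 + 6 + 2 + 2 + 1 = 20.
20 ÷ 12 = 1 complete bar with 8 eighth notes remaining.

8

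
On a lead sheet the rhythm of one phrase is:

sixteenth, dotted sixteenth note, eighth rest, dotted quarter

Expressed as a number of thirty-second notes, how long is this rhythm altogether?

21

Each duration in thirty-second notes: sixteenth = 2; dotted sixteenth note = 3; eighth rest = 4; dotted quarter = 12.
Altogether 2 + 3 + 4 + 12 = 21 thirty-second notes.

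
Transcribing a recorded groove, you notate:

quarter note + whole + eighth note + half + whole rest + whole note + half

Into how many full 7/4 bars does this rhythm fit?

2

One bar of 7/4 = 14 eighth notes.
Each duration in eighth notes: quarter note = 2; whole = 8; eighth note = 1; half = 4; whole rest = 8; whole note = 8; half = 4.
Sum: 2 + 8 + 1 + 4 + 8 + 8 + 4 = 35.
35 ÷ 14 = 2 complete bars with 7 left over.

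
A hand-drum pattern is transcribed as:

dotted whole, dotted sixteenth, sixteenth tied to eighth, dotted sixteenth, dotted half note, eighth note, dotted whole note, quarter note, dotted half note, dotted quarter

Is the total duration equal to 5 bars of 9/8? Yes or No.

One bar of 9/8 = 36 thirty-second notes, so 5 bars = 180.
Each duration in thirty-second notes: dotted whole = 48; dotted sixteenth = 3; sixteenth tied to eighth (sixteenth + eighth) = 6; dotted sixteenth = 3; dotted half note = 24; eighth note = 4; dotted whole note = 48; quarter note = 8; dotted half note = 24; dotted quarter = 12.
Sum: 48 + 3 + 6 + 3 + 24 + 4 + 48 + 8 + 24 + 12 = 180.
180 equals 180, so the answer is Yes.

Yes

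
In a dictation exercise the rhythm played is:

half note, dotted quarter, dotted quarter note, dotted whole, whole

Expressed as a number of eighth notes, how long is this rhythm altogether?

30

Express everything in eighth notes: half note = 4; dotted quarter = 3; dotted quarter note = 3; dotted whole = 12; whole = 8.
Total: 4 + 3 + 3 + 12 + 8 = 30 eighth notes.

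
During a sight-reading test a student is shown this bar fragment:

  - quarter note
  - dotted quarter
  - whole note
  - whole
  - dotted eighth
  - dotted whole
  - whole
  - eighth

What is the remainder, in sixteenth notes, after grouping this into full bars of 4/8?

One bar of 4/8 = 8 sixteenth notes.
In sixteenth notes: quarter note = 4; dotted quarter = 6; whole note = 16; whole = 16; dotted eighth = 3; dotted whole = 24; whole = 16; eighth = 2.
Total: 4 + 6 + 16 + 16 + 3 + 24 + 16 + 2 = 87.
87 ÷ 8 = 10 complete bars with 7 sixteenth notes remaining.

7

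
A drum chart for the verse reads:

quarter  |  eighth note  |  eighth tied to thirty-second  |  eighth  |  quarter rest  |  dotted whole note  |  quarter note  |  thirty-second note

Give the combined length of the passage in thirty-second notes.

Each duration in thirty-second notes: quarter = 8; eighth note = 4; eighth tied to thirty-second (eighth + thirty-second) = 5; eighth = 4; quarter rest = 8; dotted whole note = 48; quarter note = 8; thirty-second note = 1.
Sum: 8 + 4 + 5 + 4 + 8 + 48 + 8 + 1 = 86 thirty-second notes.

86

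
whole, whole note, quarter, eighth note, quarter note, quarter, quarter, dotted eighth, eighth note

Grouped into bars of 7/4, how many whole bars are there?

One bar of 7/4 = 28 sixteenth notes.
Each duration in sixteenth notes: whole = 16; whole note = 16; quarter = 4; eighth note = 2; quarter note = 4; quarter = 4; quarter = 4; dotted eighth = 3; eighth note = 2.
Altogether 16 + 16 + 4 + 2 + 4 + 4 + 4 + 3 + 2 = 55.
55 ÷ 28 = 1 complete bar with 27 left over.

1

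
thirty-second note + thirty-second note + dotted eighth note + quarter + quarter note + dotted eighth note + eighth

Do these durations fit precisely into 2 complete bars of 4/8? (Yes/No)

One bar of 4/8 = 16 thirty-second notes, so 2 bars = 32.
Express everything in thirty-second notes: thirty-second note = 1; thirty-second note = 1; dotted eighth note = 6; quarter = 8; quarter note = 8; dotted eighth note = 6; eighth = 4.
Altogether 1 + 1 + 6 + 8 + 8 + 6 + 4 = 34.
34 exceeds 32, so the answer is No.

No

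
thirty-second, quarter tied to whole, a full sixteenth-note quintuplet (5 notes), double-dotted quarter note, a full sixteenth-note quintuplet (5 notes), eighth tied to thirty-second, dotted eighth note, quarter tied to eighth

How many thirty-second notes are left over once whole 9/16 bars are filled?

4

One bar of 9/16 = 18 thirty-second notes.
Express everything in thirty-second notes: thirty-second = 1; quarter tied to whole (quarter + whole) = 40; a full sixteenth-note quintuplet (5 notes) (five quintuplet sixteenths span one quarter) = 8; double-dotted quarter note = 14; a full sixteenth-note quintuplet (5 notes) (five quintuplet sixteenths span one quarter) = 8; eighth tied to thirty-second (eighth + thirty-second) = 5; dotted eighth note = 6; quarter tied to eighth (quarter + eighth) = 12.
Altogether 1 + 40 + 8 + 14 + 8 + 5 + 6 + 12 = 94.
94 ÷ 18 = 5 complete bars with 4 thirty-second notes remaining.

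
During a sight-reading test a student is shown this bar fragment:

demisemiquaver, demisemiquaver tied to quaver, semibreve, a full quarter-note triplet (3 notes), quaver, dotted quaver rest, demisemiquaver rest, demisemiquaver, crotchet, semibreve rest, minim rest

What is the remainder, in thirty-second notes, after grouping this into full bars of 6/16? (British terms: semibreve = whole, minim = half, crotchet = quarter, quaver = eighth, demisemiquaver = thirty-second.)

One bar of 6/16 = 12 thirty-second notes.
In thirty-second notes: demisemiquaver = 1; demisemiquaver tied to quaver (demisemiquaver + quaver) = 5; semibreve = 32; a full quarter-note triplet (3 notes) (three triplet quarters span one half) = 16; quaver = 4; dotted quaver rest = 6; demisemiquaver rest = 1; demisemiquaver = 1; crotchet = 8; semibreve rest = 32; minim rest = 16.
Altogether 1 + 5 + 32 + 16 + 4 + 6 + 1 + 1 + 8 + 32 + 16 = 122.
122 ÷ 12 = 10 complete bars with 2 thirty-second notes remaining.

2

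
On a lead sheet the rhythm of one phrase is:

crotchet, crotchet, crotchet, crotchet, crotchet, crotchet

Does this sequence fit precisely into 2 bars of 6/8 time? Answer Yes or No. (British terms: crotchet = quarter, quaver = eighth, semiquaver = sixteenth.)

Yes

One bar of 6/8 = 3 quarter notes, so 2 bars = 6.
Each duration in quarter notes: crotchet = 1; crotchet = 1; crotchet = 1; crotchet = 1; crotchet = 1; crotchet = 1.
Total: 1 + 1 + 1 + 1 + 1 + 1 = 6.
6 equals 6, so the answer is Yes.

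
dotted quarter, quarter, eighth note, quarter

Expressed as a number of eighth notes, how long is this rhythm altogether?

Working in eighth notes: dotted quarter = 3; quarter = 2; eighth note = 1; quarter = 2.
Adding: 3 + 2 + 1 + 2 = 8 eighth notes.

8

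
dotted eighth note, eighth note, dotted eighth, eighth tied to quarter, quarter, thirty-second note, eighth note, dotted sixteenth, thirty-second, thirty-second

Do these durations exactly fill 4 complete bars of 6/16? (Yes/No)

No

One bar of 6/16 = 12 thirty-second notes, so 4 bars = 48.
Working in thirty-second notes: dotted eighth note = 6; eighth note = 4; dotted eighth = 6; eighth tied to quarter (eighth + quarter) = 12; quarter = 8; thirty-second note = 1; eighth note = 4; dotted sixteenth = 3; thirty-second = 1; thirty-second = 1.
Total: 6 + 4 + 6 + 12 + 8 + 1 + 4 + 3 + 1 + 1 = 46.
46 falls short of 48, so the answer is No.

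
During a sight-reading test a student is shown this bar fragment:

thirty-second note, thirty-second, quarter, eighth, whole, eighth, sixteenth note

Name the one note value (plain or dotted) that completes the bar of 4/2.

The bar of 4/2 = 64 thirty-second notes.
In thirty-second notes: thirty-second note = 1; thirty-second = 1; quarter = 8; eighth = 4; whole = 32; eighth = 4; sixteenth note = 2.
Total: 1 + 1 + 8 + 4 + 32 + 4 + 2 = 52.
Remaining: 64 − 52 = 12 thirty-second notes, which is a dotted quarter note.

dotted quarter note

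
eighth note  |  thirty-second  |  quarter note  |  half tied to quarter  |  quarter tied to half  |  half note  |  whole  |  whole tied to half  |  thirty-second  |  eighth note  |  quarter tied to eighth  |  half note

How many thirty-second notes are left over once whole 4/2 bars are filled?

62

One bar of 4/2 = 64 thirty-second notes.
Express everything in thirty-second notes: eighth note = 4; thirty-second = 1; quarter note = 8; half tied to quarter (half + quarter) = 24; quarter tied to half (quarter + half) = 24; half note = 16; whole = 32; whole tied to half (whole + half) = 48; thirty-second = 1; eighth note = 4; quarter tied to eighth (quarter + eighth) = 12; half note = 16.
Sum: 4 + 1 + 8 + 24 + 24 + 16 + 32 + 48 + 1 + 4 + 12 + 16 = 190.
190 ÷ 64 = 2 complete bars with 62 thirty-second notes remaining.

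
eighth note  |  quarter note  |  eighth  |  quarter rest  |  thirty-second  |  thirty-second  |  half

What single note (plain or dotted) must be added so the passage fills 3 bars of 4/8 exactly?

3 bars of 4/8 = 48 thirty-second notes.
In thirty-second notes: eighth note = 4; quarter note = 8; eighth = 4; quarter rest = 8; thirty-second = 1; thirty-second = 1; half = 16.
Sum: 4 + 8 + 4 + 8 + 1 + 1 + 16 = 42.
Remaining: 48 − 42 = 6 thirty-second notes, which is a dotted eighth note.

dotted eighth note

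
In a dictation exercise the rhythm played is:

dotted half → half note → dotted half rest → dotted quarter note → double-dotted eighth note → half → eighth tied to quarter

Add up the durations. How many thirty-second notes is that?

Express everything in thirty-second notes: dotted half = 24; half note = 16; dotted half rest = 24; dotted quarter note = 12; double-dotted eighth note = 7; half = 16; eighth tied to quarter (eighth + quarter) = 12.
Adding: 24 + 16 + 24 + 12 + 7 + 16 + 12 = 111 thirty-second notes.

111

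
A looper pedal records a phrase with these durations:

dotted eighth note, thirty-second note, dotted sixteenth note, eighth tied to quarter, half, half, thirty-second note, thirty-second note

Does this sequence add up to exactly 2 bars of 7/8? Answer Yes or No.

One bar of 7/8 = 28 thirty-second notes, so 2 bars = 56.
Convert each value to thirty-second notes: dotted eighth note = 6; thirty-second note = 1; dotted sixteenth note = 3; eighth tied to quarter (eighth + quarter) = 12; half = 16; half = 16; thirty-second note = 1; thirty-second note = 1.
Sum: 6 + 1 + 3 + 12 + 16 + 16 + 1 + 1 = 56.
56 equals 56, so the answer is Yes.

Yes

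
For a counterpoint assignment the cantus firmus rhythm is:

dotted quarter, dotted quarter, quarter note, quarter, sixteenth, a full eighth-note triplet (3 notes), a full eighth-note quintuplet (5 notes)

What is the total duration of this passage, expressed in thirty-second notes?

66

Convert each value to thirty-second notes: dotted quarter = 12; dotted quarter = 12; quarter note = 8; quarter = 8; sixteenth = 2; a full eighth-note triplet (3 notes) (three triplet eighths span one quarter) = 8; a full eighth-note quintuplet (5 notes) (five quintuplet eighths span one half) = 16.
Total: 12 + 12 + 8 + 8 + 2 + 8 + 16 = 66 thirty-second notes.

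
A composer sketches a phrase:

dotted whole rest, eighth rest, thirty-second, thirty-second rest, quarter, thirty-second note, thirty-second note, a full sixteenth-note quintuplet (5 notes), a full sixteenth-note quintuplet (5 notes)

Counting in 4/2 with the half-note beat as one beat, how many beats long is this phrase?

One half-note beat = 16 thirty-second notes.
Working in thirty-second notes: dotted whole rest = 48; eighth rest = 4; thirty-second = 1; thirty-second rest = 1; quarter = 8; thirty-second note = 1; thirty-second note = 1; a full sixteenth-note quintuplet (5 notes) (five quintuplet sixteenths span one quarter) = 8; a full sixteenth-note quintuplet (5 notes) (five quintuplet sixteenths span one quarter) = 8.
Total: 48 + 4 + 1 + 1 + 8 + 1 + 1 + 8 + 8 = 80.
80 ÷ 16 = 5 beats.

5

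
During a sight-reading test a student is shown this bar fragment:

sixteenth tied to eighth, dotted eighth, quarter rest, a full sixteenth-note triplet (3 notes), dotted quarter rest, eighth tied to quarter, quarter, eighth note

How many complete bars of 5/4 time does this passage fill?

1

One bar of 5/4 = 20 sixteenth notes.
In sixteenth notes: sixteenth tied to eighth (sixteenth + eighth) = 3; dotted eighth = 3; quarter rest = 4; a full sixteenth-note triplet (3 notes) (three triplet sixteenths span one eighth) = 2; dotted quarter rest = 6; eighth tied to quarter (eighth + quarter) = 6; quarter = 4; eighth note = 2.
Sum: 3 + 3 + 4 + 2 + 6 + 6 + 4 + 2 = 30.
30 ÷ 20 = 1 complete bar with 10 left over.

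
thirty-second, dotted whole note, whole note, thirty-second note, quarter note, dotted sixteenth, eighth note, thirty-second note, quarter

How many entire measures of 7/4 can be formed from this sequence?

One bar of 7/4 = 56 thirty-second notes.
Express everything in thirty-second notes: thirty-second = 1; dotted whole note = 48; whole note = 32; thirty-second note = 1; quarter note = 8; dotted sixteenth = 3; eighth note = 4; thirty-second note = 1; quarter = 8.
Altogether 1 + 48 + 32 + 1 + 8 + 3 + 4 + 1 + 8 = 106.
106 ÷ 56 = 1 complete bar with 50 left over.

1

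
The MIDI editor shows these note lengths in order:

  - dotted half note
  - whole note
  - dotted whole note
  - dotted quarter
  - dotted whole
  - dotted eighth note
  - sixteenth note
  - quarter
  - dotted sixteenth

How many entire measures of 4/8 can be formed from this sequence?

One bar of 4/8 = 16 thirty-second notes.
In thirty-second notes: dotted half note = 24; whole note = 32; dotted whole note = 48; dotted quarter = 12; dotted whole = 48; dotted eighth note = 6; sixteenth note = 2; quarter = 8; dotted sixteenth = 3.
Adding: 24 + 32 + 48 + 12 + 48 + 6 + 2 + 8 + 3 = 183.
183 ÷ 16 = 11 complete bars with 7 left over.

11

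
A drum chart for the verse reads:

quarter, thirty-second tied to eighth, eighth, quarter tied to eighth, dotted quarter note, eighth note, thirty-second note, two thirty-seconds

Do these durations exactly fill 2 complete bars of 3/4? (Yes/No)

Yes

One bar of 3/4 = 24 thirty-second notes, so 2 bars = 48.
Convert each value to thirty-second notes: quarter = 8; thirty-second tied to eighth (thirty-second + eighth) = 5; eighth = 4; quarter tied to eighth (quarter + eighth) = 12; dotted quarter note = 12; eighth note = 4; thirty-second note = 1; thirty-second = 1; thirty-second = 1.
Total: 8 + 5 + 4 + 12 + 12 + 4 + 1 + 1 + 1 = 48.
48 equals 48, so the answer is Yes.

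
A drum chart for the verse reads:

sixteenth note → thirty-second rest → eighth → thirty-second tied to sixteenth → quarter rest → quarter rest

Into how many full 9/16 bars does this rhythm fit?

1

One bar of 9/16 = 18 thirty-second notes.
Working in thirty-second notes: sixteenth note = 2; thirty-second rest = 1; eighth = 4; thirty-second tied to sixteenth (thirty-second + sixteenth) = 3; quarter rest = 8; quarter rest = 8.
Total: 2 + 1 + 4 + 3 + 8 + 8 = 26.
26 ÷ 18 = 1 complete bar with 8 left over.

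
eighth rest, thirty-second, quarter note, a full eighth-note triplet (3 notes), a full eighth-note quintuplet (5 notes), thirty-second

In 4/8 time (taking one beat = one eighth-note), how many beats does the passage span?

9.5

One eighth-note beat = 4 thirty-second notes.
Working in thirty-second notes: eighth rest = 4; thirty-second = 1; quarter note = 8; a full eighth-note triplet (3 notes) (three triplet eighths span one quarter) = 8; a full eighth-note quintuplet (5 notes) (five quintuplet eighths span one half) = 16; thirty-second = 1.
Sum: 4 + 1 + 8 + 8 + 16 + 1 = 38.
38 ÷ 4 = 9.5 beats.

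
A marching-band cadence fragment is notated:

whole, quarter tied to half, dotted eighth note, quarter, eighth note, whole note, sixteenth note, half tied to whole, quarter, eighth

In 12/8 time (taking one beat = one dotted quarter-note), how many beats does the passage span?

14

One dotted quarter-note beat = 6 sixteenth notes.
Each duration in sixteenth notes: whole = 16; quarter tied to half (quarter + half) = 12; dotted eighth note = 3; quarter = 4; eighth note = 2; whole note = 16; sixteenth note = 1; half tied to whole (half + whole) = 24; quarter = 4; eighth = 2.
Adding: 16 + 12 + 3 + 4 + 2 + 16 + 1 + 24 + 4 + 2 = 84.
84 ÷ 6 = 14 beats.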